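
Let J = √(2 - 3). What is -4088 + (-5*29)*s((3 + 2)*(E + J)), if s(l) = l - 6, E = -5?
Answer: 407 - 725*I ≈ 407.0 - 725.0*I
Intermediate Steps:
J = I (J = √(-1) = I ≈ 1.0*I)
s(l) = -6 + l
-4088 + (-5*29)*s((3 + 2)*(E + J)) = -4088 + (-5*29)*(-6 + (3 + 2)*(-5 + I)) = -4088 - 145*(-6 + 5*(-5 + I)) = -4088 - 145*(-6 + (-25 + 5*I)) = -4088 - 145*(-31 + 5*I) = -4088 + (4495 - 725*I) = 407 - 725*I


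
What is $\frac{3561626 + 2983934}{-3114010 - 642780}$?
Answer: $- \frac{654556}{375679} \approx -1.7423$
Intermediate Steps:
$\frac{3561626 + 2983934}{-3114010 - 642780} = \frac{6545560}{-3756790} = 6545560 \left(- \frac{1}{3756790}\right) = - \frac{654556}{375679}$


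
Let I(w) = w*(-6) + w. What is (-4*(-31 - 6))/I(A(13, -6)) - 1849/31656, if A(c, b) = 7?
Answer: -4749803/1107960 ≈ -4.2870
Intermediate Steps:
I(w) = -5*w (I(w) = -6*w + w = -5*w)
(-4*(-31 - 6))/I(A(13, -6)) - 1849/31656 = (-4*(-31 - 6))/((-5*7)) - 1849/31656 = -4*(-37)/(-35) - 1849*1/31656 = 148*(-1/35) - 1849/31656 = -148/35 - 1849/31656 = -4749803/1107960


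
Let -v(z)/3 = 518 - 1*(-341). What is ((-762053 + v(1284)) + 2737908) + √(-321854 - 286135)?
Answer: 1973278 + I*√607989 ≈ 1.9733e+6 + 779.74*I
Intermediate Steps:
v(z) = -2577 (v(z) = -3*(518 - 1*(-341)) = -3*(518 + 341) = -3*859 = -2577)
((-762053 + v(1284)) + 2737908) + √(-321854 - 286135) = ((-762053 - 2577) + 2737908) + √(-321854 - 286135) = (-764630 + 2737908) + √(-607989) = 1973278 + I*√607989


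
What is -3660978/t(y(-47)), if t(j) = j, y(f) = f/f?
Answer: -3660978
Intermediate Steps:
y(f) = 1
-3660978/t(y(-47)) = -3660978/1 = -3660978*1 = -3660978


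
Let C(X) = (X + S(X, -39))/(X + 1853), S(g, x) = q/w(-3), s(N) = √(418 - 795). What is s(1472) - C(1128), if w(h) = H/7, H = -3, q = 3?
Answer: -1121/2981 + I*√377 ≈ -0.37605 + 19.416*I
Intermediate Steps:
s(N) = I*√377 (s(N) = √(-377) = I*√377)
w(h) = -3/7
S(g, x) = -7 (S(g, x) = 3/(-3/7) = 3*(-7/3) = -7)
C(X) = (-7 + X)/(1853 + X) (C(X) = (X - 7)/(X + 1853) = (-7 + X)/(1853 + X))
s(1472) - C(1128) = I*√377 - (-7 + 1128)/(1853 + 1128) = I*√377 - 1121/2981 = -1121/2981 + I*√377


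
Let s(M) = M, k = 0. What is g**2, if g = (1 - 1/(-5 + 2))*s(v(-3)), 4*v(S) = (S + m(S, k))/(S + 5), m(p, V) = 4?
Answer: 1/36 ≈ 0.027778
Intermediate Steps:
v(S) = (4 + S)/(4*(5 + S)) (v(S) = ((S + 4)/(S + 5))/4 = ((4 + S)/(5 + S))/4 = (4 + S)/(4*(5 + S)))
g = 1/6 (g = (1 - 1/(-5 + 2))*((4 - 3)/(4*(5 - 3))) = (1 - 1/(-3))*((1/4)*1/2) = (1 - 1*(-1/3))*((1/4)*(1/2)*1) = (1 + 1/3)*(1/8) = (4/3)*(1/8) = 1/6 ≈ 0.16667)
g**2 = (1/6)**2 = 1/36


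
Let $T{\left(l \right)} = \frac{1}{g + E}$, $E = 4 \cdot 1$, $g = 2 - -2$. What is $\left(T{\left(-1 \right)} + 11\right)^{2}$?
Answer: $\frac{7921}{64} \approx 123.77$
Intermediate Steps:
$g = 4$ ($g = 2 + 2 = 4$)
$E = 4$
$T{\left(l \right)} = \frac{1}{8}$ ($T{\left(l \right)} = \frac{1}{4 + 4} = \frac{1}{8}$)
$\left(T{\left(-1 \right)} + 11\right)^{2} = \left(\frac{1}{8} + 11\right)^{2} = \left(\frac{89}{8}\right)^{2} = \frac{7921}{64}$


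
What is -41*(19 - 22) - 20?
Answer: 103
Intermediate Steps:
-41*(19 - 22) - 20 = -41*(-3) - 20 = 123 - 20 = 103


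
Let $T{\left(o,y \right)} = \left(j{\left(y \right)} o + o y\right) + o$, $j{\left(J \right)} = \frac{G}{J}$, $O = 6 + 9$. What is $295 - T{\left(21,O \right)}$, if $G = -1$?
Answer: $- \frac{198}{5} \approx -39.6$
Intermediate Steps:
$O = 15$
$j{\left(J \right)} = - \frac{1}{J}$
$T{\left(o,y \right)} = o + o y - \frac{o}{y}$ ($T{\left(o,y \right)} = \left(- \frac{1}{y} o + o y\right) + o = \left(- \frac{o}{y} + o y\right) + o = \left(o y - \frac{o}{y}\right) + o = o + o y - \frac{o}{y}$)
$295 - T{\left(21,O \right)} = 295 - \left(21 + 21 \cdot 15 - \frac{21}{15}\right) = 295 - \left(21 + 315 - 21 \cdot \frac{1}{15}\right) = 295 - \left(21 + 315 - \frac{7}{5}\right) = 295 - \frac{1673}{5} = - \frac{198}{5}$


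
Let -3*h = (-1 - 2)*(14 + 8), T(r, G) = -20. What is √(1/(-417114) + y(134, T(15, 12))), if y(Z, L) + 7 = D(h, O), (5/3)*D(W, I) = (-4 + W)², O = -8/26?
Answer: √90568382946490/695190 ≈ 13.689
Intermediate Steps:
h = 22 (h = -(-1 - 2)*(14 + 8)/3 = -(-1)*22 = -⅓*(-66) = 22)
O = -4/13 (O = -8*1/26 = -4/13 ≈ -0.30769)
D(W, I) = 3*(-4 + W)²/5
y(Z, L) = 937/5 (y(Z, L) = -7 + 3*(-4 + 22)²/5 = -7 + (⅗)*18² = -7 + (⅗)*324 = -7 + 972/5 = 937/5)
√(1/(-417114) + y(134, T(15, 12))) = √(1/(-417114) + 937/5) = √(-1/417114 + 937/5) = √(390835813/2085570) = √90568382946490/695190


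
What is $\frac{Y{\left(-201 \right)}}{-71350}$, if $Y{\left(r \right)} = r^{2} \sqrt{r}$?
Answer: $- \frac{40401 i \sqrt{201}}{71350} \approx - 8.0278 i$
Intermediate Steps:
$Y{\left(r \right)} = r^{\frac{5}{2}}$
$\frac{Y{\left(-201 \right)}}{-71350} = \frac{\left(-201\right)^{\frac{5}{2}}}{-71350} = 40401 i \sqrt{201} \left(- \frac{1}{71350}\right) = - \frac{40401 i \sqrt{201}}{71350}$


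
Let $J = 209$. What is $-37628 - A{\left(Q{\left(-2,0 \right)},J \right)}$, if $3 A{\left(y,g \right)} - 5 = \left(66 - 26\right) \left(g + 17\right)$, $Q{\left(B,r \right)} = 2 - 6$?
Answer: $-40643$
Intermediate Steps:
$Q{\left(B,r \right)} = -4$
$A{\left(y,g \right)} = \frac{685}{3} + \frac{40 g}{3}$ ($A{\left(y,g \right)} = \frac{5}{3} + \frac{\left(66 - 26\right) \left(g + 17\right)}{3} = \frac{5}{3} + \frac{40 \left(17 + g\right)}{3} = \frac{5}{3} + \frac{680 + 40 g}{3} = \frac{5}{3} + \left(\frac{680}{3} + \frac{40 g}{3}\right) = \frac{685}{3} + \frac{40 g}{3}$)
$-37628 - A{\left(Q{\left(-2,0 \right)},J \right)} = -37628 - \left(\frac{685}{3} + \frac{40}{3} \cdot 209\right) = -37628 - \left(\frac{685}{3} + \frac{8360}{3}\right) = -37628 - 3015 = -40643$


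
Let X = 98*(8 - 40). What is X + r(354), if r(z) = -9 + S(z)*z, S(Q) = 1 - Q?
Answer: -128107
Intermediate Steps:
X = -3136 (X = 98*(-32) = -3136)
r(z) = -9 + z*(1 - z) (r(z) = -9 + (1 - z)*z = -9 + z*(1 - z))
X + r(354) = -3136 + (-9 + 354 - 1*354²) = -3136 + (-9 + 354 - 1*125316) = -3136 + (-9 + 354 - 125316) = -3136 - 124971 = -128107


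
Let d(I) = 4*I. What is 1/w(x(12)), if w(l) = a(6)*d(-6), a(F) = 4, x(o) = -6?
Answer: -1/96 ≈ -0.010417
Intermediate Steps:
w(l) = -96 (w(l) = 4*(4*(-6)) = 4*(-24) = -96)
1/w(x(12)) = 1/(-96) = -1/96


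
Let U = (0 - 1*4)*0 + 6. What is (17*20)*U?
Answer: 2040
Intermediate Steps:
U = 6 (U = (0 - 4)*0 + 6 = -4*0 + 6 = 0 + 6 = 6)
(17*20)*U = (17*20)*6 = 340*6 = 2040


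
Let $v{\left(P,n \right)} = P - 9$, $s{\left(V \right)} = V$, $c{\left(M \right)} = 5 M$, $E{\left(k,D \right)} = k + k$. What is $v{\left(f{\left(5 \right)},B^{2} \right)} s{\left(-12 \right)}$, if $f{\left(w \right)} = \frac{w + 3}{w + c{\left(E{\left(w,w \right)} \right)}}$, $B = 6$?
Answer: $\frac{5844}{55} \approx 106.25$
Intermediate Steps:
$E{\left(k,D \right)} = 2 k$
$f{\left(w \right)} = \frac{3 + w}{11 w}$ ($f{\left(w \right)} = \frac{w + 3}{w + 5 \cdot 2 w} = \frac{3 + w}{w + 10 w} = \frac{3 + w}{11 w}$)
$v{\left(P,n \right)} = -9 + P$ ($v{\left(P,n \right)} = P - 9 = -9 + P$)
$v{\left(f{\left(5 \right)},B^{2} \right)} s{\left(-12 \right)} = \left(-9 + \frac{3 + 5}{11 \cdot 5}\right) \left(-12\right) = \left(-9 + \frac{1}{11} \cdot \frac{1}{5} \cdot 8\right) \left(-12\right) = \left(-9 + \frac{8}{55}\right) \left(-12\right) = \left(- \frac{487}{55}\right) \left(-12\right) = \frac{5844}{55}$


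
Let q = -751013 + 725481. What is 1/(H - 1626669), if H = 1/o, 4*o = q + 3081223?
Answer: -3055691/4970597823275 ≈ -6.1475e-7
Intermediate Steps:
q = -25532
o = 3055691/4 (o = (-25532 + 3081223)/4 = (1/4)*3055691 = 3055691/4 ≈ 7.6392e+5)
H = 4/3055691 (H = 1/(3055691/4) = 4/3055691 ≈ 1.3090e-6)
1/(H - 1626669) = 1/(4/3055691 - 1626669) = 1/(-4970597823275/3055691) = -3055691/4970597823275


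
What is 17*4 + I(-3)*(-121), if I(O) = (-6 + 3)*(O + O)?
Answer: -2110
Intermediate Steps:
I(O) = -6*O
17*4 + I(-3)*(-121) = 17*4 - 6*(-3)*(-121) = 68 + 18*(-121) = 68 - 2178 = -2110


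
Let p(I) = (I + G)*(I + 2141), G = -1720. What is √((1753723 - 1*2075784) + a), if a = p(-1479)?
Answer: I*√2439799 ≈ 1562.0*I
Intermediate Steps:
p(I) = (-1720 + I)*(2141 + I) (p(I) = (I - 1720)*(I + 2141) = (-1720 + I)*(2141 + I))
a = -2117738 (a = -3682520 + (-1479)² + 421*(-1479) = -3682520 + 2187441 - 622659 = -2117738)
√((1753723 - 1*2075784) + a) = √((1753723 - 1*2075784) - 2117738) = √((1753723 - 2075784) - 2117738) = √(-322061 - 2117738) = √(-2439799) = I*√2439799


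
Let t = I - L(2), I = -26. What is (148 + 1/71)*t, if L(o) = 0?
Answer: -273234/71 ≈ -3848.4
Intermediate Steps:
t = -26 (t = -26 - 1*0 = -26 + 0 = -26)
(148 + 1/71)*t = (148 + 1/71)*(-26) = (10509/71)*(-26) = -273234/71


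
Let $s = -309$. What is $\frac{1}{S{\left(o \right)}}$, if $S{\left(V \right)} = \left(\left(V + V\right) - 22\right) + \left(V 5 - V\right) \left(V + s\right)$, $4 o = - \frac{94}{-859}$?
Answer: $- \frac{737881}{41141314} \approx -0.017935$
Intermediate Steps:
$o = \frac{47}{1718}$ ($o = \frac{\left(-94\right) \frac{1}{-859}}{4} = \frac{\left(-94\right) \left(- \frac{1}{859}\right)}{4} = \frac{1}{4} \cdot \frac{94}{859} = \frac{47}{1718} \approx 0.027357$)
$S{\left(V \right)} = -22 + 2 V + 4 V \left(-309 + V\right)$ ($S{\left(V \right)} = \left(\left(V + V\right) - 22\right) + \left(V 5 - V\right) \left(V - 309\right) = \left(2 V - 22\right) + \left(5 V - V\right) \left(-309 + V\right) = \left(-22 + 2 V\right) + 4 V \left(-309 + V\right) = -22 + 2 V + 4 V \left(-309 + V\right)$)
$\frac{1}{S{\left(o \right)}} = \frac{1}{-22 - \frac{28999}{859} + 4 \left(\frac{47}{1718}\right)^{2}} = \frac{1}{-22 - \frac{28999}{859} + 4 \cdot \frac{2209}{2951524}} = \frac{1}{-22 - \frac{28999}{859} + \frac{2209}{737881}} = \frac{1}{- \frac{41141314}{737881}} = - \frac{737881}{41141314}$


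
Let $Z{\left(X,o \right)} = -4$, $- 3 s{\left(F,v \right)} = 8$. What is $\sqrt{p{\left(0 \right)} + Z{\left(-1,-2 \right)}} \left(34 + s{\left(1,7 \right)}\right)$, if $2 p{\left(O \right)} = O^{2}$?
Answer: $\frac{188 i}{3} \approx 62.667 i$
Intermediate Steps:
$s{\left(F,v \right)} = - \frac{8}{3}$ ($s{\left(F,v \right)} = \left(- \frac{1}{3}\right) 8 = - \frac{8}{3}$)
$p{\left(O \right)} = \frac{O^{2}}{2}$
$\sqrt{p{\left(0 \right)} + Z{\left(-1,-2 \right)}} \left(34 + s{\left(1,7 \right)}\right) = \sqrt{\frac{0^{2}}{2} - 4} \left(34 - \frac{8}{3}\right) = \sqrt{\frac{1}{2} \cdot 0 - 4} \cdot \frac{94}{3} = \sqrt{0 - 4} \cdot \frac{94}{3} = \sqrt{-4} \cdot \frac{94}{3} = 2 i \frac{94}{3} = \frac{188 i}{3}$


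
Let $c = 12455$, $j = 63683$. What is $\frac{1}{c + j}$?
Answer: $\frac{1}{76138} \approx 1.3134 \cdot 10^{-5}$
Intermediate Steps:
$\frac{1}{c + j} = \frac{1}{12455 + 63683} = \frac{1}{76138}$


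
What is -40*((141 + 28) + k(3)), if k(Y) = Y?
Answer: -6880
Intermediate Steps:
-40*((141 + 28) + k(3)) = -40*((141 + 28) + 3) = -40*(169 + 3) = -40*172 = -6880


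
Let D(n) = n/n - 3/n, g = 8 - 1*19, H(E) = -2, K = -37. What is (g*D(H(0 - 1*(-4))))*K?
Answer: 2035/2 ≈ 1017.5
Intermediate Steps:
g = -11 (g = 8 - 19 = -11)
D(n) = 1 - 3/n
(g*D(H(0 - 1*(-4))))*K = -11*(-3 - 2)/(-2)*(-37) = -(-11)*(-5)/2*(-37) = -11*5/2*(-37) = -55/2*(-37) = 2035/2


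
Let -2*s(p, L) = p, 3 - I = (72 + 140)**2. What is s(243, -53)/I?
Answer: 243/89882 ≈ 0.0027035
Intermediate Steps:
I = -44941 (I = 3 - (72 + 140)**2 = 3 - 1*212**2 = 3 - 1*44944 = 3 - 44944 = -44941)
s(p, L) = -p/2
s(243, -53)/I = -1/2*243/(-44941) = -243/2*(-1/44941) = 243/89882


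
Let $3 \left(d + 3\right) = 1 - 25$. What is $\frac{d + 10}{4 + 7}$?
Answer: $- \frac{1}{11} \approx -0.090909$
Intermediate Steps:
$d = -11$ ($d = -3 + \frac{1 - 25}{3} = -3 + \frac{1}{3} \left(-24\right) = -3 - 8 = -11$)
$\frac{d + 10}{4 + 7} = \frac{-11 + 10}{4 + 7} = - \frac{1}{11}$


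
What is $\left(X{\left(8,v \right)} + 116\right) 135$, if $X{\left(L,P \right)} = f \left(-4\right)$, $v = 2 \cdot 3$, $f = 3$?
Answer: $14040$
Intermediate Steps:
$v = 6$
$X{\left(L,P \right)} = -12$ ($X{\left(L,P \right)} = 3 \left(-4\right) = -12$)
$\left(X{\left(8,v \right)} + 116\right) 135 = \left(-12 + 116\right) 135 = 104 \cdot 135 = 14040$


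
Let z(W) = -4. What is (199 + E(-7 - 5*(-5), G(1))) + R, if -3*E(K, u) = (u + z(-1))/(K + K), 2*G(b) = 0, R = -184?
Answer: 406/27 ≈ 15.037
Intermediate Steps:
G(b) = 0 (G(b) = (1/2)*0 = 0)
E(K, u) = -(-4 + u)/(6*K) (E(K, u) = -(u - 4)/(3*(K + K)) = -(-4 + u)/(3*(2*K)) = -(-4 + u)*1/(2*K)/3 = -(-4 + u)/(6*K))
(199 + E(-7 - 5*(-5), G(1))) + R = (199 + (4 - 1*0)/(6*(-7 - 5*(-5)))) - 184 = (199 + (4 + 0)/(6*(-7 - 1*(-25)))) - 184 = (199 + (1/6)*4/(-7 + 25)) - 184 = (199 + (1/6)*4/18) - 184 = (199 + (1/6)*(1/18)*4) - 184 = (199 + 1/27) - 184 = 5374/27 - 184 = 406/27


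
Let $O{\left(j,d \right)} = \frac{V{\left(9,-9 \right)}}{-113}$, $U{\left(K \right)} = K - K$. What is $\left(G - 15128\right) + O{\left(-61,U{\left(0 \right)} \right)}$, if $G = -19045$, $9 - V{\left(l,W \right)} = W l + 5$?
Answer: $- \frac{3861634}{113} \approx -34174.0$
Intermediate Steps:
$V{\left(l,W \right)} = 4 - W l$ ($V{\left(l,W \right)} = 9 - \left(W l + 5\right) = 9 - \left(5 + W l\right) = 4 - W l$)
$U{\left(K \right)} = 0$
$O{\left(j,d \right)} = - \frac{85}{113}$ ($O{\left(j,d \right)} = \frac{4 - \left(-9\right) 9}{-113} = \left(4 + 81\right) \left(- \frac{1}{113}\right) = 85 \left(- \frac{1}{113}\right) = - \frac{85}{113}$)
$\left(G - 15128\right) + O{\left(-61,U{\left(0 \right)} \right)} = \left(-19045 - 15128\right) - \frac{85}{113} = -34173 - \frac{85}{113} = - \frac{3861634}{113}$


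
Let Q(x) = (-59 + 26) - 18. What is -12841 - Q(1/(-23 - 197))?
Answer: -12790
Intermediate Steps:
Q(x) = -51 (Q(x) = -33 - 18 = -51)
-12841 - Q(1/(-23 - 197)) = -12841 - 1*(-51) = -12841 + 51 = -12790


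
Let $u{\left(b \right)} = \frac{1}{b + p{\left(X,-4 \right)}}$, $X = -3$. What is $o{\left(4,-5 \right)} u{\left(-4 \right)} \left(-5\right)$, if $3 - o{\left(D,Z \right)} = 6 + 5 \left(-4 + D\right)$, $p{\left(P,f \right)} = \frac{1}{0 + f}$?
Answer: $- \frac{60}{17} \approx -3.5294$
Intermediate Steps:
$p{\left(P,f \right)} = \frac{1}{f}$
$o{\left(D,Z \right)} = 17 - 5 D$ ($o{\left(D,Z \right)} = 3 - \left(6 + 5 \left(-4 + D\right)\right) = 3 - \left(6 + \left(-20 + 5 D\right)\right) = 3 - \left(-14 + 5 D\right) = 17 - 5 D$)
$u{\left(b \right)} = \frac{1}{- \frac{1}{4} + b}$ ($u{\left(b \right)} = \frac{1}{b + \frac{1}{-4}} = \frac{1}{b - \frac{1}{4}} = \frac{1}{- \frac{1}{4} + b}$)
$o{\left(4,-5 \right)} u{\left(-4 \right)} \left(-5\right) = \left(17 - 20\right) \frac{4}{-1 + 4 \left(-4\right)} \left(-5\right) = \left(17 - 20\right) \frac{4}{-1 - 16} \left(-5\right) = - 3 \frac{4}{-17} \left(-5\right) = - 3 \cdot 4 \left(- \frac{1}{17}\right) \left(-5\right) = \left(-3\right) \left(- \frac{4}{17}\right) \left(-5\right) = \frac{12}{17} \left(-5\right) = - \frac{60}{17}$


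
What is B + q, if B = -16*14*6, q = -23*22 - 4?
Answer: -1854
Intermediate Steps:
q = -510 (q = -506 - 4 = -510)
B = -1344 (B = -224*6 = -1344)
B + q = -1344 - 510 = -1854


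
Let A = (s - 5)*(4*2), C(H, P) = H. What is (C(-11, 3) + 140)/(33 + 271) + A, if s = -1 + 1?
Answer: -12031/304 ≈ -39.576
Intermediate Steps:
s = 0
A = -40 (A = (0 - 5)*(4*2) = -5*8 = -40)
(C(-11, 3) + 140)/(33 + 271) + A = (-11 + 140)/(33 + 271) - 40 = 129/304 - 40 = -12031/304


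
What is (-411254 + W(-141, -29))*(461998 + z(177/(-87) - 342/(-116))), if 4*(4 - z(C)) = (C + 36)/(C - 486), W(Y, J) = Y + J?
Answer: -5347864749923176/28135 ≈ -1.9008e+11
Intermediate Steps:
W(Y, J) = J + Y
z(C) = 4 - (36 + C)/(4*(-486 + C)) (z(C) = 4 - (C + 36)/(4*(C - 486)) = 4 - (36 + C)/(4*(-486 + C)))
(-411254 + W(-141, -29))*(461998 + z(177/(-87) - 342/(-116))) = (-411254 + (-29 - 141))*(461998 + 3*(-2604 + 5*(177/(-87) - 342/(-116)))/(4*(-486 + (177/(-87) - 342/(-116))))) = (-411254 - 170)*(461998 + 3*(-2604 + 5*(177*(-1/87) - 342*(-1/116)))/(4*(-486 + (177*(-1/87) - 342*(-1/116))))) = -411424*(461998 + 3*(-2604 + 5*(-59/29 + 171/58))/(4*(-486 + (-59/29 + 171/58)))) = -411424*(461998 + 3*(-2604 + 5*(53/58))/(4*(-486 + 53/58))) = -411424*(461998 + 3*(-2604 + 265/58)/(4*(-28135/58))) = -411424*(461998 + (¾)*(-58/28135)*(-150767/58)) = -411424*(461998 + 452301/112540) = -411424*51993707221/112540 = -5347864749923176/28135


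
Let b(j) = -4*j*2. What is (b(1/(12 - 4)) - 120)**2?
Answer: 14641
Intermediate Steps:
b(j) = -8*j
(b(1/(12 - 4)) - 120)**2 = (-8/(12 - 4) - 120)**2 = (-8/8 - 120)**2 = (-8*1/8 - 120)**2 = (-1 - 120)**2 = (-121)**2 = 14641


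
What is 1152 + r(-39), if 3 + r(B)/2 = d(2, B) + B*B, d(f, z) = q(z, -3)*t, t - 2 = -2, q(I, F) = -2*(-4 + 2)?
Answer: 4188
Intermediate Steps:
q(I, F) = 4 (q(I, F) = -2*(-2) = 4)
t = 0 (t = 2 - 2 = 0)
d(f, z) = 0 (d(f, z) = 4*0 = 0)
r(B) = -6 + 2*B² (r(B) = -6 + 2*(0 + B*B) = -6 + 2*(0 + B²) = -6 + 2*B²)
1152 + r(-39) = 1152 + (-6 + 2*(-39)²) = 1152 + (-6 + 2*1521) = 1152 + (-6 + 3042) = 1152 + 3036 = 4188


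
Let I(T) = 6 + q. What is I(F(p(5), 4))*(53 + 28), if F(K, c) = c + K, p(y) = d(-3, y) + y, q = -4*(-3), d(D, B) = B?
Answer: 1458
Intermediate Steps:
q = 12
p(y) = 2*y (p(y) = y + y = 2*y)
F(K, c) = K + c
I(T) = 18 (I(T) = 6 + 12 = 18)
I(F(p(5), 4))*(53 + 28) = 18*(53 + 28) = 18*81 = 1458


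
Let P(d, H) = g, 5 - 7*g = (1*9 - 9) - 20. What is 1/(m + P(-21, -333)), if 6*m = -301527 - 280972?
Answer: -42/4077343 ≈ -1.0301e-5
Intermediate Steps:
m = -582499/6 (m = (-301527 - 280972)/6 = (1/6)*(-582499) = -582499/6 ≈ -97083.)
g = 25/7 (g = 5/7 - ((1*9 - 9) - 20)/7 = 5/7 - ((9 - 9) - 20)/7 = 5/7 - (0 - 20)/7 = 5/7 - 1/7*(-20) = 5/7 + 20/7 = 25/7 ≈ 3.5714)
P(d, H) = 25/7
1/(m + P(-21, -333)) = 1/(-582499/6 + 25/7) = 1/(-4077343/42) = -42/4077343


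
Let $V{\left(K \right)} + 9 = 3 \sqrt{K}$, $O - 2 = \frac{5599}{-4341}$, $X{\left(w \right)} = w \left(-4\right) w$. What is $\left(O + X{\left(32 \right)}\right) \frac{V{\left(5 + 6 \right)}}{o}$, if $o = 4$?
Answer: $\frac{53332959}{5788} - \frac{17777653 \sqrt{11}}{5788} \approx -972.5$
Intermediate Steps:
$X{\left(w \right)} = - 4 w^{2}$ ($X{\left(w \right)} = - 4 w w = - 4 w^{2}$)
$O = \frac{3083}{4341}$ ($O = 2 + \frac{5599}{-4341} = 2 + 5599 \left(- \frac{1}{4341}\right) = 2 - \frac{5599}{4341} = \frac{3083}{4341} \approx 0.71021$)
$V{\left(K \right)} = -9 + 3 \sqrt{K}$
$\left(O + X{\left(32 \right)}\right) \frac{V{\left(5 + 6 \right)}}{o} = \left(\frac{3083}{4341} - 4 \cdot 32^{2}\right) \frac{-9 + 3 \sqrt{5 + 6}}{4} = \left(\frac{3083}{4341} - 4096\right) \left(-9 + 3 \sqrt{11}\right) \frac{1}{4} = \left(\frac{3083}{4341} - 4096\right) \left(- \frac{9}{4} + \frac{3 \sqrt{11}}{4}\right) = - \frac{17777653 \left(- \frac{9}{4} + \frac{3 \sqrt{11}}{4}\right)}{4341} = \frac{53332959}{5788} - \frac{17777653 \sqrt{11}}{5788}$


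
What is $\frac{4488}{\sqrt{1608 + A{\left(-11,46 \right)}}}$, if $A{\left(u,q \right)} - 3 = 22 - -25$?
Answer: $\frac{2244 \sqrt{1658}}{829} \approx 110.22$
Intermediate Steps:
$A{\left(u,q \right)} = 50$ ($A{\left(u,q \right)} = 3 + \left(22 - -25\right) = 3 + \left(22 + 25\right) = 3 + 47 = 50$)
$\frac{4488}{\sqrt{1608 + A{\left(-11,46 \right)}}} = \frac{4488}{\sqrt{1608 + 50}} = \frac{4488}{\sqrt{1658}} = 4488 \frac{\sqrt{1658}}{1658} = \frac{2244 \sqrt{1658}}{829}$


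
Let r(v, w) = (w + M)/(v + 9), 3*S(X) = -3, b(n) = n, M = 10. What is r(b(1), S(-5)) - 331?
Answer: -3301/10 ≈ -330.10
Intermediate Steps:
S(X) = -1 (S(X) = (⅓)*(-3) = -1)
r(v, w) = (10 + w)/(9 + v) (r(v, w) = (w + 10)/(v + 9) = (10 + w)/(9 + v))
r(b(1), S(-5)) - 331 = (10 - 1)/(9 + 1) - 331 = 9/10 - 331 = -3301/10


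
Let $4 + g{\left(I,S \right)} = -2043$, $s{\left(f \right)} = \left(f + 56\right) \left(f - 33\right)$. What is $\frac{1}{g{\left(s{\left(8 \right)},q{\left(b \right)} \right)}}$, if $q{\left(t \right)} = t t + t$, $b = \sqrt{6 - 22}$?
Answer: $- \frac{1}{2047} \approx -0.00048852$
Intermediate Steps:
$s{\left(f \right)} = \left(-33 + f\right) \left(56 + f\right)$ ($s{\left(f \right)} = \left(56 + f\right) \left(-33 + f\right) = \left(-33 + f\right) \left(56 + f\right)$)
$b = 4 i$ ($b = \sqrt{-16} = 4 i \approx 4.0 i$)
$q{\left(t \right)} = t + t^{2}$ ($q{\left(t \right)} = t^{2} + t = t + t^{2}$)
$g{\left(I,S \right)} = -2047$ ($g{\left(I,S \right)} = -4 - 2043 = -2047$)
$\frac{1}{g{\left(s{\left(8 \right)},q{\left(b \right)} \right)}} = \frac{1}{-2047} = - \frac{1}{2047}$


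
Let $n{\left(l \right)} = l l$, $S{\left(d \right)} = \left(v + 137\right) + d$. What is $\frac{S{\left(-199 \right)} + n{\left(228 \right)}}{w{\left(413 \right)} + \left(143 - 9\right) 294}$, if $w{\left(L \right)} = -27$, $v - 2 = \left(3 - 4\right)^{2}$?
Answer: $\frac{51925}{39369} \approx 1.3189$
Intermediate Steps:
$v = 3$ ($v = 2 + \left(3 - 4\right)^{2} = 2 + \left(-1\right)^{2} = 2 + 1 = 3$)
$S{\left(d \right)} = 140 + d$ ($S{\left(d \right)} = \left(3 + 137\right) + d = 140 + d$)
$n{\left(l \right)} = l^{2}$
$\frac{S{\left(-199 \right)} + n{\left(228 \right)}}{w{\left(413 \right)} + \left(143 - 9\right) 294} = \frac{\left(140 - 199\right) + 228^{2}}{-27 + \left(143 - 9\right) 294} = \frac{-59 + 51984}{-27 + 134 \cdot 294} = \frac{51925}{-27 + 39396} = \frac{51925}{39369}$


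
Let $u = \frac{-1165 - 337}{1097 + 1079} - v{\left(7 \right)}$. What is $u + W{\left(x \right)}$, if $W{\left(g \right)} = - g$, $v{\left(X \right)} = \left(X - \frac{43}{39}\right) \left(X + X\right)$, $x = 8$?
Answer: $- \frac{3872105}{42432} \approx -91.254$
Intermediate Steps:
$v{\left(X \right)} = 2 X \left(- \frac{43}{39} + X\right)$ ($v{\left(X \right)} = \left(X - \frac{43}{39}\right) 2 X = \left(- \frac{43}{39} + X\right) 2 X = 2 X \left(- \frac{43}{39} + X\right)$)
$u = - \frac{3532649}{42432}$ ($u = \frac{-1165 - 337}{1097 + 1079} - \frac{2}{39} \cdot 7 \left(-43 + 39 \cdot 7\right) = - \frac{1502}{2176} - \frac{2}{39} \cdot 7 \left(-43 + 273\right) = \left(-1502\right) \frac{1}{2176} - \frac{2}{39} \cdot 7 \cdot 230 = - \frac{751}{1088} - \frac{3220}{39} = - \frac{3532649}{42432} \approx -83.254$)
$u + W{\left(x \right)} = - \frac{3532649}{42432} - 8 = - \frac{3872105}{42432}$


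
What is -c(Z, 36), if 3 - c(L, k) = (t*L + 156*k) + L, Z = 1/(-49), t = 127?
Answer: 274909/49 ≈ 5610.4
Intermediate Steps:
Z = -1/49 ≈ -0.020408
c(L, k) = 3 - 156*k - 128*L (c(L, k) = 3 - ((127*L + 156*k) + L) = 3 - (128*L + 156*k) = 3 + (-156*k - 128*L) = 3 - 156*k - 128*L)
-c(Z, 36) = -(3 - 156*36 - 128*(-1/49)) = -(3 - 5616 + 128/49) = -1*(-274909/49) = 274909/49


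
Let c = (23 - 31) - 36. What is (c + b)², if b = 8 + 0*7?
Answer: 1296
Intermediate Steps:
b = 8 (b = 8 + 0 = 8)
c = -44 (c = -8 - 36 = -44)
(c + b)² = (-44 + 8)² = (-36)² = 1296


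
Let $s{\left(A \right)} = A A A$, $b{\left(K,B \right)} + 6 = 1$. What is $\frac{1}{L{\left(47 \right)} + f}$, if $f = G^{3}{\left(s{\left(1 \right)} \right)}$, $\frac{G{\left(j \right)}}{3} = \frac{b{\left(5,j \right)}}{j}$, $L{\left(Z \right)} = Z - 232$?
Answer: $- \frac{1}{3560} \approx -0.0002809$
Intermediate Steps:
$b{\left(K,B \right)} = -5$ ($b{\left(K,B \right)} = -6 + 1 = -5$)
$L{\left(Z \right)} = -232 + Z$
$s{\left(A \right)} = A^{3}$ ($s{\left(A \right)} = A^{2} A = A^{3}$)
$G{\left(j \right)} = - \frac{15}{j}$ ($G{\left(j \right)} = 3 \left(- \frac{5}{j}\right) = - \frac{15}{j}$)
$f = -3375$ ($f = \left(- \frac{15}{1^{3}}\right)^{3} = \left(- \frac{15}{1}\right)^{3} = \left(\left(-15\right) 1\right)^{3} = \left(-15\right)^{3} = -3375$)
$\frac{1}{L{\left(47 \right)} + f} = \frac{1}{\left(-232 + 47\right) - 3375} = \frac{1}{-185 - 3375} = \frac{1}{-3560} = - \frac{1}{3560}$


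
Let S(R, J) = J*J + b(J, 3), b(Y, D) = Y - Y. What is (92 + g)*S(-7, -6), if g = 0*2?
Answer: 3312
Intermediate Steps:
b(Y, D) = 0
g = 0
S(R, J) = J² (S(R, J) = J*J + 0 = J² + 0 = J²)
(92 + g)*S(-7, -6) = (92 + 0)*(-6)² = 92*36 = 3312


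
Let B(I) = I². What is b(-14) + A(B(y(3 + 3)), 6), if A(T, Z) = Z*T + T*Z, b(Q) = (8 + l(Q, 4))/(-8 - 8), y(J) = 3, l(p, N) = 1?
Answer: 1719/16 ≈ 107.44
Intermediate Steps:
b(Q) = -9/16 (b(Q) = (8 + 1)/(-8 - 8) = 9/(-16) = 9*(-1/16) = -9/16)
A(T, Z) = 2*T*Z (A(T, Z) = T*Z + T*Z = 2*T*Z)
b(-14) + A(B(y(3 + 3)), 6) = -9/16 + 2*3²*6 = -9/16 + 2*9*6 = -9/16 + 108 = 1719/16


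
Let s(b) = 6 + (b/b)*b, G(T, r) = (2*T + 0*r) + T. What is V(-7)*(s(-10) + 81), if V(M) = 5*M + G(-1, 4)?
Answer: -2926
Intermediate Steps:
G(T, r) = 3*T (G(T, r) = (2*T + 0) + T = 2*T + T = 3*T)
V(M) = -3 + 5*M (V(M) = 5*M + 3*(-1) = 5*M - 3 = -3 + 5*M)
s(b) = 6 + b (s(b) = 6 + 1*b = 6 + b)
V(-7)*(s(-10) + 81) = (-3 + 5*(-7))*((6 - 10) + 81) = (-3 - 35)*(-4 + 81) = -38*77 = -2926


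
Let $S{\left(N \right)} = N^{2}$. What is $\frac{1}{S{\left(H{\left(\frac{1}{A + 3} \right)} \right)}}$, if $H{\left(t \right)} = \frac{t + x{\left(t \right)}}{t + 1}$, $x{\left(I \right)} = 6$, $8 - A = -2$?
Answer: $\frac{196}{6241} \approx 0.031405$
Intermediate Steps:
$A = 10$ ($A = 8 - -2 = 8 + 2 = 10$)
$H{\left(t \right)} = \frac{6 + t}{1 + t}$ ($H{\left(t \right)} = \frac{t + 6}{t + 1} = \frac{6 + t}{1 + t}$)
$\frac{1}{S{\left(H{\left(\frac{1}{A + 3} \right)} \right)}} = \frac{1}{\left(\frac{6 + \frac{1}{10 + 3}}{1 + \frac{1}{10 + 3}}\right)^{2}} = \frac{1}{\left(\frac{6 + \frac{1}{13}}{1 + \frac{1}{13}}\right)^{2}} = \frac{1}{\left(\frac{1}{\frac{14}{13}} \cdot \frac{79}{13}\right)^{2}} = \frac{1}{\left(\frac{13}{14} \cdot \frac{79}{13}\right)^{2}} = \frac{1}{\left(\frac{79}{14}\right)^{2}} = \frac{1}{\frac{6241}{196}} = \frac{196}{6241}$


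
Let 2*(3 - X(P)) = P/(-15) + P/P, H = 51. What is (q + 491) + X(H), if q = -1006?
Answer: -2554/5 ≈ -510.80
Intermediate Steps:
X(P) = 5/2 + P/30 (X(P) = 3 - (P/(-15) + P/P)/2 = 3 - (P*(-1/15) + 1)/2 = 3 - (-P/15 + 1)/2 = 3 - (1 - P/15)/2 = 3 + (-½ + P/30) = 5/2 + P/30)
(q + 491) + X(H) = (-1006 + 491) + (5/2 + (1/30)*51) = -515 + (5/2 + 17/10) = -515 + 21/5 = -2554/5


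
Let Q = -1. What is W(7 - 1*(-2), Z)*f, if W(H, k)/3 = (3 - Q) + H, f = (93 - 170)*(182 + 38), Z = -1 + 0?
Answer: -660660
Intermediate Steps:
Z = -1
f = -16940 (f = -77*220 = -16940)
W(H, k) = 12 + 3*H (W(H, k) = 3*((3 - 1*(-1)) + H) = 3*((3 + 1) + H) = 3*(4 + H) = 12 + 3*H)
W(7 - 1*(-2), Z)*f = (12 + 3*(7 - 1*(-2)))*(-16940) = (12 + 3*(7 + 2))*(-16940) = (12 + 3*9)*(-16940) = (12 + 27)*(-16940) = 39*(-16940) = -660660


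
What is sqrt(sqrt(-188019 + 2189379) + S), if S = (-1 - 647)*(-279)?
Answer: 2*sqrt(45198 + sqrt(125085)) ≈ 426.86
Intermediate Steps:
S = 180792 (S = -648*(-279) = 180792)
sqrt(sqrt(-188019 + 2189379) + S) = sqrt(sqrt(-188019 + 2189379) + 180792) = sqrt(sqrt(2001360) + 180792) = sqrt(4*sqrt(125085) + 180792) = sqrt(180792 + 4*sqrt(125085))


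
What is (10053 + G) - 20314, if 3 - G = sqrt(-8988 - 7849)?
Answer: -10258 - I*sqrt(16837) ≈ -10258.0 - 129.76*I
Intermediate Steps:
G = 3 - I*sqrt(16837) (G = 3 - sqrt(-8988 - 7849) = 3 - sqrt(-16837) = 3 - I*sqrt(16837) ≈ 3.0 - 129.76*I)
(10053 + G) - 20314 = (10053 + (3 - I*sqrt(16837))) - 20314 = (10056 - I*sqrt(16837)) - 20314 = -10258 - I*sqrt(16837)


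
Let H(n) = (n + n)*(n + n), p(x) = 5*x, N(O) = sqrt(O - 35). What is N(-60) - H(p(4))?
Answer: -1600 + I*sqrt(95) ≈ -1600.0 + 9.7468*I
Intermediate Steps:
N(O) = sqrt(-35 + O)
H(n) = 4*n**2 (H(n) = (2*n)*(2*n) = 4*n**2)
N(-60) - H(p(4)) = sqrt(-35 - 60) - 4*(5*4)**2 = sqrt(-95) - 4*20**2 = I*sqrt(95) - 4*400 = I*sqrt(95) - 1*1600 = I*sqrt(95) - 1600 = -1600 + I*sqrt(95)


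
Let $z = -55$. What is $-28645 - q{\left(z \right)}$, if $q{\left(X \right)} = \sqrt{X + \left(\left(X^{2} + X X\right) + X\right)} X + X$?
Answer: $-28590 + 330 \sqrt{165} \approx -24351.0$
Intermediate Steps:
$q{\left(X \right)} = X + X \sqrt{2 X + 2 X^{2}}$ ($q{\left(X \right)} = \sqrt{X + \left(\left(X^{2} + X^{2}\right) + X\right)} X + X = \sqrt{X + \left(2 X^{2} + X\right)} X + X = \sqrt{X + \left(X + 2 X^{2}\right)} X + X = \sqrt{2 X + 2 X^{2}} X + X = X \sqrt{2 X + 2 X^{2}} + X = X + X \sqrt{2 X + 2 X^{2}}$)
$-28645 - q{\left(z \right)} = -28645 - - 55 \left(1 + \sqrt{2} \sqrt{- 55 \left(1 - 55\right)}\right) = -28645 - - 55 \left(1 + \sqrt{2} \sqrt{\left(-55\right) \left(-54\right)}\right) = -28645 - - 55 \left(1 + \sqrt{2} \sqrt{2970}\right) = -28645 - - 55 \left(1 + \sqrt{2} \cdot 3 \sqrt{330}\right) = -28645 - - 55 \left(1 + 6 \sqrt{165}\right) = -28645 - \left(-55 - 330 \sqrt{165}\right) = -28645 + \left(55 + 330 \sqrt{165}\right) = -28590 + 330 \sqrt{165}$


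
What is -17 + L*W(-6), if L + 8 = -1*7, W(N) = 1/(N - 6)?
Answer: -63/4 ≈ -15.750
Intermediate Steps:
W(N) = 1/(-6 + N)
L = -15 (L = -8 - 1*7 = -8 - 7 = -15)
-17 + L*W(-6) = -17 - 15/(-6 - 6) = -17 - 15/(-12) = -17 - 15*(-1/12) = -17 + 5/4 = -63/4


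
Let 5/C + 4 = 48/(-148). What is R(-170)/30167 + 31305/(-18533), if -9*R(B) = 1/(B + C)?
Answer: -46551220956899/27558977447223 ≈ -1.6891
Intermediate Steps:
C = -37/32 (C = 5/(-4 + 48/(-148)) = 5/(-4 + 48*(-1/148)) = 5/(-4 - 12/37) = 5/(-160/37) = 5*(-37/160) = -37/32 ≈ -1.1563)
R(B) = -1/(9*(-37/32 + B)) (R(B) = -1/(9*(B - 37/32)) = -1/(9*(-37/32 + B)))
R(-170)/30167 + 31305/(-18533) = -32/(-333 + 288*(-170))/30167 + 31305/(-18533) = -32/(-333 - 48960)*(1/30167) + 31305*(-1/18533) = -32/(-49293)*(1/30167) - 31305/18533 = -32*(-1/49293)*(1/30167) - 31305/18533 = (32/49293)*(1/30167) - 31305/18533 = 32/1487021931 - 31305/18533 = -46551220956899/27558977447223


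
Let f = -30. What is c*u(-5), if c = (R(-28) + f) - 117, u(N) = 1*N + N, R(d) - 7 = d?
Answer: 1680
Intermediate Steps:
R(d) = 7 + d
u(N) = 2*N (u(N) = N + N = 2*N)
c = -168 (c = ((7 - 28) - 30) - 117 = (-21 - 30) - 117 = -51 - 117 = -168)
c*u(-5) = -336*(-5) = -168*(-10) = 1680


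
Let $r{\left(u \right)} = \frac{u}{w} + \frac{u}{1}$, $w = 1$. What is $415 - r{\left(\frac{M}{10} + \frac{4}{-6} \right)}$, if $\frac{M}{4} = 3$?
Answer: $\frac{6209}{15} \approx 413.93$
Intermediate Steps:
$M = 12$ ($M = 4 \cdot 3 = 12$)
$r{\left(u \right)} = 2 u$ ($r{\left(u \right)} = \frac{u}{1} + \frac{u}{1} = u 1 + u 1 = u + u = 2 u$)
$415 - r{\left(\frac{M}{10} + \frac{4}{-6} \right)} = 415 - 2 \left(\frac{12}{10} + \frac{4}{-6}\right) = 415 - 2 \left(12 \cdot \frac{1}{10} + 4 \left(- \frac{1}{6}\right)\right) = 415 - 2 \left(\frac{6}{5} - \frac{2}{3}\right) = 415 - 2 \cdot \frac{8}{15} = 415 - \frac{16}{15} = \frac{6209}{15}$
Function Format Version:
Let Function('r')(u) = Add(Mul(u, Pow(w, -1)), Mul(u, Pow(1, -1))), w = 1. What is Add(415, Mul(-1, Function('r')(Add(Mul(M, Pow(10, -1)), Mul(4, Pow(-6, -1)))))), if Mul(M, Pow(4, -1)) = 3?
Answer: Rational(6209, 15) ≈ 413.93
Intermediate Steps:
M = 12 (M = Mul(4, 3) = 12)
Function('r')(u) = Mul(2, u) (Function('r')(u) = Add(Mul(u, Pow(1, -1)), Mul(u, Pow(1, -1))) = Add(Mul(u, 1), Mul(u, 1)) = Add(u, u) = Mul(2, u))
Add(415, Mul(-1, Function('r')(Add(Mul(M, Pow(10, -1)), Mul(4, Pow(-6, -1)))))) = Add(415, Mul(-1, Mul(2, Add(Mul(12, Pow(10, -1)), Mul(4, Pow(-6, -1)))))) = Add(415, Mul(-1, Mul(2, Add(Mul(12, Rational(1, 10)), Mul(4, Rational(-1, 6)))))) = Add(415, Mul(-1, Mul(2, Add(Rational(6, 5), Rational(-2, 3))))) = Add(415, Mul(-1, Mul(2, Rational(8, 15)))) = Add(415, Mul(-1, Rational(16, 15))) = Add(415, Rational(-16, 15)) = Rational(6209, 15)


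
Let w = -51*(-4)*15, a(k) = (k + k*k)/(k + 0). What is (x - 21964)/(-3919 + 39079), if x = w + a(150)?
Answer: -6251/11720 ≈ -0.53336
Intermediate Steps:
a(k) = (k + k**2)/k
w = 3060 (w = 204*15 = 3060)
x = 3211 (x = 3060 + (1 + 150) = 3060 + 151 = 3211)
(x - 21964)/(-3919 + 39079) = (3211 - 21964)/(-3919 + 39079) = -18753/35160 = -18753*1/35160 = -6251/11720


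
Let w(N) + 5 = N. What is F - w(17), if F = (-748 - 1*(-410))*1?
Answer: -350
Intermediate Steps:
w(N) = -5 + N
F = -338 (F = (-748 + 410)*1 = -338*1 = -338)
F - w(17) = -338 - (-5 + 17) = -338 - 1*12 = -338 - 12 = -350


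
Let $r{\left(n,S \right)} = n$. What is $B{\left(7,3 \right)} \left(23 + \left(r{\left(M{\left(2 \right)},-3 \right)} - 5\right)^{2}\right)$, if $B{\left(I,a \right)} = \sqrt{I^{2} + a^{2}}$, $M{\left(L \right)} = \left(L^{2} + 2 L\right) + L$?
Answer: $48 \sqrt{58} \approx 365.56$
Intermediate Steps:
$M{\left(L \right)} = L^{2} + 3 L$
$B{\left(7,3 \right)} \left(23 + \left(r{\left(M{\left(2 \right)},-3 \right)} - 5\right)^{2}\right) = \sqrt{7^{2} + 3^{2}} \left(23 + \left(2 \left(3 + 2\right) - 5\right)^{2}\right) = \sqrt{49 + 9} \left(23 + \left(2 \cdot 5 - 5\right)^{2}\right) = \sqrt{58} \left(23 + \left(10 - 5\right)^{2}\right) = \sqrt{58} \left(23 + 5^{2}\right) = \sqrt{58} \left(23 + 25\right) = \sqrt{58} \cdot 48 = 48 \sqrt{58}$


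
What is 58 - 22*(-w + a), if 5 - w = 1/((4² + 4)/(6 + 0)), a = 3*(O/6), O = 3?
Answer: 642/5 ≈ 128.40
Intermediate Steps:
a = 3/2 (a = 3*(3/6) = 3*(3*(⅙)) = 3*(½) = 3/2 ≈ 1.5000)
w = 47/10 (w = 5 - 1/((4² + 4)/(6 + 0)) = 5 - 1/((16 + 4)/6) = 5 - 1/(20*(⅙)) = 5 - 1/10/3 = 5 - 1*3/10 = 5 - 3/10 = 47/10 ≈ 4.7000)
58 - 22*(-w + a) = 58 - 22*(-1*47/10 + 3/2) = 58 - 22*(-47/10 + 3/2) = 58 - 22*(-16/5) = 58 + 352/5 = 642/5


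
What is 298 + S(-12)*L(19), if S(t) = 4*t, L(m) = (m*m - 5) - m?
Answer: -15878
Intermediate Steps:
L(m) = -5 + m² - m (L(m) = (m² - 5) - m = (-5 + m²) - m = -5 + m² - m)
298 + S(-12)*L(19) = 298 + (4*(-12))*(-5 + 19² - 1*19) = 298 - 48*(-5 + 361 - 19) = 298 - 48*337 = 298 - 16176 = -15878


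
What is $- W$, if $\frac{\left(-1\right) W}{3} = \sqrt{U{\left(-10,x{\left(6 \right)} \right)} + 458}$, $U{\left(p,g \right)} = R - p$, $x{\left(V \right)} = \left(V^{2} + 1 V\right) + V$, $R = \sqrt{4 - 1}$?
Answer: $3 \sqrt{468 + \sqrt{3}} \approx 65.02$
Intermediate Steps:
$R = \sqrt{3} \approx 1.732$
$x{\left(V \right)} = V^{2} + 2 V$ ($x{\left(V \right)} = \left(V^{2} + V\right) + V = \left(V + V^{2}\right) + V = V^{2} + 2 V$)
$U{\left(p,g \right)} = \sqrt{3} - p$
$W = - 3 \sqrt{468 + \sqrt{3}}$ ($W = - 3 \sqrt{\left(\sqrt{3} - -10\right) + 458} = - 3 \sqrt{\left(\sqrt{3} + 10\right) + 458} = - 3 \sqrt{\left(10 + \sqrt{3}\right) + 458} = - 3 \sqrt{468 + \sqrt{3}} \approx -65.02$)
$- W = - \left(-3\right) \sqrt{468 + \sqrt{3}} = 3 \sqrt{468 + \sqrt{3}}$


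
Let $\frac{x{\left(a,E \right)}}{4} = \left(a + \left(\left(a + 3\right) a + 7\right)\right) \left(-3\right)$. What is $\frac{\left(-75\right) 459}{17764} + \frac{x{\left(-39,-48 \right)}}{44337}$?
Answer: $- \frac{606255907}{262534156} \approx -2.3092$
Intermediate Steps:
$x{\left(a,E \right)} = -84 - 12 a - 12 a \left(3 + a\right)$ ($x{\left(a,E \right)} = 4 \left(a + \left(\left(a + 3\right) a + 7\right)\right) \left(-3\right) = 4 \left(a + \left(\left(3 + a\right) a + 7\right)\right) \left(-3\right) = 4 \left(a + \left(a \left(3 + a\right) + 7\right)\right) \left(-3\right) = 4 \left(a + \left(7 + a \left(3 + a\right)\right)\right) \left(-3\right) = 4 \left(7 + a + a \left(3 + a\right)\right) \left(-3\right) = 4 \left(-21 - 3 a - 3 a \left(3 + a\right)\right) = -84 - 12 a - 12 a \left(3 + a\right)$)
$\frac{\left(-75\right) 459}{17764} + \frac{x{\left(-39,-48 \right)}}{44337} = \frac{\left(-75\right) 459}{17764} + \frac{-84 - -1872 - 12 \left(-39\right)^{2}}{44337} = \left(-34425\right) \frac{1}{17764} + \left(-84 + 1872 - 18252\right) \frac{1}{44337} = - \frac{34425}{17764} + \left(-84 + 1872 - 18252\right) \frac{1}{44337} = - \frac{34425}{17764} - \frac{5488}{14779} = - \frac{606255907}{262534156}$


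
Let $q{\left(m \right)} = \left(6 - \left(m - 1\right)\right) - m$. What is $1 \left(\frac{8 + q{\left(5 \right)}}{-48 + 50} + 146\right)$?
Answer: $\frac{297}{2} \approx 148.5$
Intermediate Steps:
$q{\left(m \right)} = 7 - 2 m$ ($q{\left(m \right)} = \left(6 - \left(m - 1\right)\right) - m = \left(6 - \left(-1 + m\right)\right) - m = \left(7 - m\right) - m = 7 - 2 m$)
$1 \left(\frac{8 + q{\left(5 \right)}}{-48 + 50} + 146\right) = 1 \left(\frac{8 + \left(7 - 10\right)}{-48 + 50} + 146\right) = 1 \left(\frac{8 + \left(7 - 10\right)}{2} + 146\right) = 1 \left(\left(8 - 3\right) \frac{1}{2} + 146\right) = 1 \left(5 \cdot \frac{1}{2} + 146\right) = 1 \left(\frac{5}{2} + 146\right) = 1 \cdot \frac{297}{2} = \frac{297}{2}$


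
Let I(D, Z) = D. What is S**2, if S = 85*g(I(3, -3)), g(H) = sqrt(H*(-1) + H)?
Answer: 0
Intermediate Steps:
g(H) = 0 (g(H) = sqrt(-H + H) = sqrt(0) = 0)
S = 0 (S = 85*0 = 0)
S**2 = 0**2 = 0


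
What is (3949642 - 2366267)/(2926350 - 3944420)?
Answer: -316675/203614 ≈ -1.5553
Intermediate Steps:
(3949642 - 2366267)/(2926350 - 3944420) = 1583375/(-1018070) = 1583375*(-1/1018070) = -316675/203614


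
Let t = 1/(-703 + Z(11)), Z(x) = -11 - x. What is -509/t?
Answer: 369025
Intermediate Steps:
t = -1/725 (t = 1/(-703 + (-11 - 1*11)) = 1/(-703 + (-11 - 11)) = 1/(-703 - 22) = 1/(-725) = -1/725 ≈ -0.0013793)
-509/t = -509/(-1/725) = -509*(-725) = 369025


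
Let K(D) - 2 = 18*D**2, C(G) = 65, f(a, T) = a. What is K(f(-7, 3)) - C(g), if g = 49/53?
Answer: 819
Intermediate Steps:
g = 49/53 (g = 49*(1/53) = 49/53 ≈ 0.92453)
K(D) = 2 + 18*D**2
K(f(-7, 3)) - C(g) = (2 + 18*(-7)**2) - 1*65 = (2 + 18*49) - 65 = (2 + 882) - 65 = 884 - 65 = 819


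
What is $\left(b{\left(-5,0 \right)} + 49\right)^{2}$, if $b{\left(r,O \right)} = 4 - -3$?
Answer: $3136$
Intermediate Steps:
$b{\left(r,O \right)} = 7$ ($b{\left(r,O \right)} = 4 + 3 = 7$)
$\left(b{\left(-5,0 \right)} + 49\right)^{2} = \left(7 + 49\right)^{2} = 56^{2} = 3136$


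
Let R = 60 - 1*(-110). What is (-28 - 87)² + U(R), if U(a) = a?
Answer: 13395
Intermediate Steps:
R = 170 (R = 60 + 110 = 170)
(-28 - 87)² + U(R) = (-28 - 87)² + 170 = (-115)² + 170 = 13225 + 170 = 13395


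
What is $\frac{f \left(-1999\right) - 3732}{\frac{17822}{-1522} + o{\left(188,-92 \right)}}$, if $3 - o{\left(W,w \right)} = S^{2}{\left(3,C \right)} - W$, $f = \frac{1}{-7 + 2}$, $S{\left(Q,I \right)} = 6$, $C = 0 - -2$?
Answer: $- \frac{12679021}{545220} \approx -23.255$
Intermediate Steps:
$C = 2$ ($C = 0 + 2 = 2$)
$f = - \frac{1}{5}$ ($f = \frac{1}{-5} = - \frac{1}{5} \approx -0.2$)
$o{\left(W,w \right)} = -33 + W$ ($o{\left(W,w \right)} = 3 - \left(6^{2} - W\right) = 3 - \left(36 - W\right) = 3 + \left(-36 + W\right) = -33 + W$)
$\frac{f \left(-1999\right) - 3732}{\frac{17822}{-1522} + o{\left(188,-92 \right)}} = \frac{\left(- \frac{1}{5}\right) \left(-1999\right) - 3732}{\frac{17822}{-1522} + \left(-33 + 188\right)} = \frac{\frac{1999}{5} - 3732}{17822 \left(- \frac{1}{1522}\right) + 155} = - \frac{16661}{5 \left(- \frac{8911}{761} + 155\right)} = - \frac{16661}{5 \cdot \frac{109044}{761}} = \left(- \frac{16661}{5}\right) \frac{761}{109044} = - \frac{12679021}{545220}$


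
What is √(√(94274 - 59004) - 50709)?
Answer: √(-50709 + √35270) ≈ 224.77*I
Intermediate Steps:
√(√(94274 - 59004) - 50709) = √(√35270 - 50709) = √(-50709 + √35270)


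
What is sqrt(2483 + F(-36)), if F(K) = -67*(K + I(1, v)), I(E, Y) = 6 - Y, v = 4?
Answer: 69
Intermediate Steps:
F(K) = -134 - 67*K (F(K) = -67*(K + (6 - 1*4)) = -67*(K + (6 - 4)) = -67*(K + 2) = -67*(2 + K) = -134 - 67*K)
sqrt(2483 + F(-36)) = sqrt(2483 + (-134 - 67*(-36))) = sqrt(2483 + (-134 + 2412)) = sqrt(2483 + 2278) = sqrt(4761) = 69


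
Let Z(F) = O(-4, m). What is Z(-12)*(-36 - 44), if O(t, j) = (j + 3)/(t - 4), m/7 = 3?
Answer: 240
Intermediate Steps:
m = 21 (m = 7*3 = 21)
O(t, j) = (3 + j)/(-4 + t)
Z(F) = -3 (Z(F) = (3 + 21)/(-4 - 4) = 24/(-8) = -⅛*24 = -3)
Z(-12)*(-36 - 44) = -3*(-36 - 44) = -3*(-80) = 240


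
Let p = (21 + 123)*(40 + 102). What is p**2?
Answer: 418120704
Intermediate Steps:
p = 20448 (p = 144*142 = 20448)
p**2 = 20448**2 = 418120704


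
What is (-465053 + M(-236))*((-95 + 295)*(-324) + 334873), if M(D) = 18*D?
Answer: -126745528973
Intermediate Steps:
(-465053 + M(-236))*((-95 + 295)*(-324) + 334873) = (-465053 + 18*(-236))*((-95 + 295)*(-324) + 334873) = (-465053 - 4248)*(200*(-324) + 334873) = -469301*(-64800 + 334873) = -469301*270073 = -126745528973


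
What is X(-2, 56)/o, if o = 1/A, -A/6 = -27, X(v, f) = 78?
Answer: 12636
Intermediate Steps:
A = 162 (A = -6*(-27) = 162)
o = 1/162 ≈ 0.0061728
X(-2, 56)/o = 78/(1/162) = 78*162 = 12636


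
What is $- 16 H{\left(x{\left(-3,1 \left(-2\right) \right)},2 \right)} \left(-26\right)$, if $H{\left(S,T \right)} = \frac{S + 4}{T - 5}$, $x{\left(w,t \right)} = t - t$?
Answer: $- \frac{1664}{3} \approx -554.67$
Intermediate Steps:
$x{\left(w,t \right)} = 0$
$H{\left(S,T \right)} = \frac{4 + S}{-5 + T}$
$- 16 H{\left(x{\left(-3,1 \left(-2\right) \right)},2 \right)} \left(-26\right) = - 16 \frac{4 + 0}{-5 + 2} \left(-26\right) = - 16 \frac{1}{-3} \cdot 4 \left(-26\right) = - 16 \left(\left(- \frac{1}{3}\right) 4\right) \left(-26\right) = \left(-16\right) \left(- \frac{4}{3}\right) \left(-26\right) = \frac{64}{3} \left(-26\right) = - \frac{1664}{3}$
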